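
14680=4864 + 9816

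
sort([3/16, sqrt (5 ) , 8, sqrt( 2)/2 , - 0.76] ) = [ - 0.76,3/16, sqrt( 2)/2 , sqrt(5 ),  8 ]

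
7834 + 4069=11903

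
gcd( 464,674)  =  2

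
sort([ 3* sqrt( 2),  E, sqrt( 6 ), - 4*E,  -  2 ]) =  [ - 4* E, - 2 , sqrt( 6), E, 3 *sqrt ( 2) ] 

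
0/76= 0 = 0.00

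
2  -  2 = 0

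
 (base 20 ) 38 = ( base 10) 68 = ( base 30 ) 28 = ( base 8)104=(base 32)24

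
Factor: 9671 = 19^1 * 509^1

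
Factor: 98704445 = 5^1 * 7^1*2820127^1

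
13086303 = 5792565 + 7293738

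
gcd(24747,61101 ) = 219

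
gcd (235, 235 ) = 235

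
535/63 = 8 + 31/63 = 8.49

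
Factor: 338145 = 3^1 * 5^1 * 22543^1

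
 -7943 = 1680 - 9623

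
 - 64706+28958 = -35748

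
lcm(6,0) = 0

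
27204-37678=  -  10474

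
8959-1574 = 7385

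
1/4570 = 1/4570=0.00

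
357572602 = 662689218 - 305116616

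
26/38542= 13/19271= 0.00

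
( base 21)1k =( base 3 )1112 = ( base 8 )51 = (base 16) 29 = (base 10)41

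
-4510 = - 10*451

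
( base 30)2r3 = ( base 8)5065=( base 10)2613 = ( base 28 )399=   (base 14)d49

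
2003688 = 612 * 3274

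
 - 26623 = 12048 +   -  38671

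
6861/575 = 6861/575 = 11.93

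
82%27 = 1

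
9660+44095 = 53755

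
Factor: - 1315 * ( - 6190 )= 2^1*5^2  *263^1*619^1  =  8139850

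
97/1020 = 97/1020 = 0.10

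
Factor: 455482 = 2^1*53^1*4297^1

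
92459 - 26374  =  66085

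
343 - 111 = 232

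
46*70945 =3263470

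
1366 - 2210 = -844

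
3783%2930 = 853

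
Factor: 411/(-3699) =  - 1/9  =  -  3^( - 2)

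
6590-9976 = -3386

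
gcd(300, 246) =6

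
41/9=41/9 =4.56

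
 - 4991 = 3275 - 8266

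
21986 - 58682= -36696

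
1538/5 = 1538/5 = 307.60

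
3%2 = 1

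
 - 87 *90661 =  - 7887507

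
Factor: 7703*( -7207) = - 7207^1*7703^1 = - 55515521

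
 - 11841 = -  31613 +19772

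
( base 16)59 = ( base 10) 89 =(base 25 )3E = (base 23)3K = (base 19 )4D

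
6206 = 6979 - 773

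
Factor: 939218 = 2^1*7^1*73^1*919^1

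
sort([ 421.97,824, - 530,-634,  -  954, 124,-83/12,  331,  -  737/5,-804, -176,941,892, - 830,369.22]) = [ - 954,-830, - 804,  -  634 , - 530, - 176, - 737/5, - 83/12  ,  124, 331,369.22, 421.97,824,892, 941 ] 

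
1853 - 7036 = -5183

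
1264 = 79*16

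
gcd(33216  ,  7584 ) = 96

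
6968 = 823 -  - 6145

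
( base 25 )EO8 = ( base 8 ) 22216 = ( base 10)9358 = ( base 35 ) 7md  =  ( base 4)2102032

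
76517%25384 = 365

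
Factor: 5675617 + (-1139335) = 4536282 = 2^1*3^1*83^1*9109^1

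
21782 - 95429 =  - 73647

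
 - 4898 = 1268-6166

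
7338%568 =522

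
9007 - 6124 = 2883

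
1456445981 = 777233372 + 679212609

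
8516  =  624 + 7892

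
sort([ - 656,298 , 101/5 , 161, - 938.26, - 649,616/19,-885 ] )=[ - 938.26, - 885,-656, - 649 , 101/5, 616/19, 161, 298]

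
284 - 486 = - 202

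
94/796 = 47/398 =0.12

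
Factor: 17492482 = 2^1*7^1 * 61^1*20483^1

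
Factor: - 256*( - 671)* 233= 2^8 * 11^1*61^1*233^1 = 40023808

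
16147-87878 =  - 71731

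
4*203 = 812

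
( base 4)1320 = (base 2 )1111000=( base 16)78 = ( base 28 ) 48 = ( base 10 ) 120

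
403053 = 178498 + 224555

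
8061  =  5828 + 2233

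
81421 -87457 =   -  6036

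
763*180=137340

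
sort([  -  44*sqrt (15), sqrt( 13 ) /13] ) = [ - 44*sqrt ( 15 ) , sqrt (13 )/13 ]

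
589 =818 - 229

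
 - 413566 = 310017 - 723583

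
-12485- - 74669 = 62184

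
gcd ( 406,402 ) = 2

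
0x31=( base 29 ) 1K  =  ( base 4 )301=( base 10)49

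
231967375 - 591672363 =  -359704988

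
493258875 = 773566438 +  - 280307563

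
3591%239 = 6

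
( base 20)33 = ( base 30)23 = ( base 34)1t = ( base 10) 63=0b111111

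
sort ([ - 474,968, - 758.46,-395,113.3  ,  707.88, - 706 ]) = [ - 758.46, - 706, - 474, - 395,113.3,707.88,968]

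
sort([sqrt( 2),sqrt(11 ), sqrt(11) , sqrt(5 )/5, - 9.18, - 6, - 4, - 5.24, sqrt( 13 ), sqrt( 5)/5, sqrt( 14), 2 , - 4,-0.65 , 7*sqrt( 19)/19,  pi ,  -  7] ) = [ - 9.18, - 7, - 6, - 5.24, - 4, - 4, - 0.65, sqrt(5)/5, sqrt(5)/5, sqrt(  2), 7*sqrt( 19)/19, 2,pi, sqrt (11),sqrt (11 ), sqrt( 13), sqrt(14 )] 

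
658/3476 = 329/1738 = 0.19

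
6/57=2/19 = 0.11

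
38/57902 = 19/28951 =0.00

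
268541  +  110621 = 379162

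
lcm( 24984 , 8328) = 24984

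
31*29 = 899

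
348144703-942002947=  - 593858244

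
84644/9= 9404 + 8/9 = 9404.89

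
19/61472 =19/61472 = 0.00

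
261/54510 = 87/18170=0.00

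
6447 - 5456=991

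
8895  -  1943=6952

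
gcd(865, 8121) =1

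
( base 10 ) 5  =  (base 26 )5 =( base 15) 5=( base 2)101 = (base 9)5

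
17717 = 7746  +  9971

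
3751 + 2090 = 5841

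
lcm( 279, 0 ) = 0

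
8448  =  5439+3009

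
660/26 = 330/13 = 25.38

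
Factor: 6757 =29^1*233^1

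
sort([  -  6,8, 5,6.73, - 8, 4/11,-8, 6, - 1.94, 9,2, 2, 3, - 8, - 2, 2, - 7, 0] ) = [- 8 , - 8, - 8, - 7, - 6, - 2, - 1.94,0, 4/11, 2, 2,2, 3, 5, 6, 6.73, 8,  9 ]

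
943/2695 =943/2695 = 0.35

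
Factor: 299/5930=2^ (-1 ) *5^( - 1)*13^1*23^1*593^( - 1)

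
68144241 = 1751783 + 66392458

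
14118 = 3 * 4706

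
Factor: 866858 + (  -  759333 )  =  5^2*11^1*17^1*23^1 = 107525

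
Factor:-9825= - 3^1*5^2*131^1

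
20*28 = 560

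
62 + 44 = 106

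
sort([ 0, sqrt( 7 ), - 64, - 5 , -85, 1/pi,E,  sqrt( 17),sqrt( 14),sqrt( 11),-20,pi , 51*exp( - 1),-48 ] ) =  [-85, - 64, - 48,-20, - 5,0 , 1/pi,sqrt( 7),  E,pi,sqrt(11 ) , sqrt( 14 ) , sqrt( 17),51*exp( - 1 ) ]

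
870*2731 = 2375970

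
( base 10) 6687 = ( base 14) 2619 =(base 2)1101000011111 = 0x1a1f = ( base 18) 12b9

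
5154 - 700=4454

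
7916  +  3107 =11023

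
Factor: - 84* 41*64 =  - 220416=- 2^8*3^1*7^1*41^1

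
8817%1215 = 312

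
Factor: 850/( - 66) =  - 3^( - 1 )*5^2*11^( - 1)*17^1 = - 425/33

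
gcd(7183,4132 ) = 1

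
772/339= 2+94/339= 2.28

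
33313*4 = 133252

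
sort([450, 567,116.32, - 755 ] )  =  [  -  755,116.32,450,567 ]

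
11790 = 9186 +2604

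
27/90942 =9/30314 =0.00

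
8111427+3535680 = 11647107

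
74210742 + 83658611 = 157869353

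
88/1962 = 44/981=0.04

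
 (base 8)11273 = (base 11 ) 366A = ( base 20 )bjf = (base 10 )4795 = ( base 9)6517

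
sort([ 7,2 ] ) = [ 2,7] 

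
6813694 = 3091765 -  - 3721929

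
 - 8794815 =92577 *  ( - 95) 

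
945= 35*27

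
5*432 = 2160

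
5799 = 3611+2188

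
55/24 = 55/24 = 2.29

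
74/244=37/122 = 0.30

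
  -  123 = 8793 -8916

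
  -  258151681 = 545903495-804055176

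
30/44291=30/44291 = 0.00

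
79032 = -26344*( - 3)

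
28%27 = 1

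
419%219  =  200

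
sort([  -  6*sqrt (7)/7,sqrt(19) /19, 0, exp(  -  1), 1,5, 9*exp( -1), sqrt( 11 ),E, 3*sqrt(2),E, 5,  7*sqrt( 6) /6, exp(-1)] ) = [- 6*sqrt( 7 ) /7, 0,sqrt ( 19)/19,  exp( -1),exp( - 1), 1 , E,  E, 7*sqrt( 6) /6,9 * exp( - 1) , sqrt(11 ), 3*sqrt( 2), 5, 5]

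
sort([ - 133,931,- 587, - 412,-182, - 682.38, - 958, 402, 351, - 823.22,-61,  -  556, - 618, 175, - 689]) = [ - 958, - 823.22, - 689,-682.38, - 618 , -587,  -  556, - 412  , - 182, -133, - 61, 175, 351,  402, 931] 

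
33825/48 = 11275/16 = 704.69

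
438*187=81906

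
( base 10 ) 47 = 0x2f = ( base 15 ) 32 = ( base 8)57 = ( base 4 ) 233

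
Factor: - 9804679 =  - 59^1* 137^1* 1213^1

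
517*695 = 359315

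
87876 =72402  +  15474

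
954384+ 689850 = 1644234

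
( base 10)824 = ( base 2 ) 1100111000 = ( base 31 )qi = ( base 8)1470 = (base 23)1CJ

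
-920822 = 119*(  -  7738)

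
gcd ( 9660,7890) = 30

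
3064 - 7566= - 4502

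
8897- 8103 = 794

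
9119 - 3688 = 5431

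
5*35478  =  177390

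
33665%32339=1326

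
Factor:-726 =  - 2^1*3^1 * 11^2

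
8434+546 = 8980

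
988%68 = 36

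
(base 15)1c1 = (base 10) 406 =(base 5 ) 3111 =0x196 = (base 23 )HF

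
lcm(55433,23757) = 166299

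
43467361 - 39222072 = 4245289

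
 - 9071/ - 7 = 1295  +  6/7 =1295.86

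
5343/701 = 5343/701= 7.62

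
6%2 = 0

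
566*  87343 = 49436138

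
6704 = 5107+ 1597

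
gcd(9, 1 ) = 1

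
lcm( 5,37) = 185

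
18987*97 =1841739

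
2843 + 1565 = 4408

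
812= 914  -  102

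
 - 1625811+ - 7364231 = -8990042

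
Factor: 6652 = 2^2*1663^1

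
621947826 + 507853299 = 1129801125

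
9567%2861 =984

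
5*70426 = 352130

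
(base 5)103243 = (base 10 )3573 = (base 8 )6765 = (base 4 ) 313311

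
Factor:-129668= - 2^2 * 7^1*11^1*421^1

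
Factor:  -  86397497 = - 86397497^1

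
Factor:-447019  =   - 447019^1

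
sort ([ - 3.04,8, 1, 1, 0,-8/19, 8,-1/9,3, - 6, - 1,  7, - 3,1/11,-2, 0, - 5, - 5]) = [-6, - 5,  -  5, - 3.04,-3,-2, - 1,  -  8/19,-1/9,0, 0, 1/11, 1, 1 , 3,7, 8, 8] 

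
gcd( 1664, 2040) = 8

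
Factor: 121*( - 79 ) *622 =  - 2^1 *11^2 * 79^1*311^1 = -5945698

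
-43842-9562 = - 53404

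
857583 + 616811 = 1474394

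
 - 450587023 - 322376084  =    -  772963107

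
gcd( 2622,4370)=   874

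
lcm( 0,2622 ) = 0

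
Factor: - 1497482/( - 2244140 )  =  2^( - 1) * 5^ (-1)*7^1  *106963^1*112207^ ( - 1) = 748741/1122070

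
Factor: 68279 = 68279^1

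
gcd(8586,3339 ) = 477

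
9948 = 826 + 9122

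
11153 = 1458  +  9695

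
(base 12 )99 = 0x75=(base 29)41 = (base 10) 117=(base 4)1311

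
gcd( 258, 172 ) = 86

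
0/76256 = 0 = 0.00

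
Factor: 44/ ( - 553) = - 2^2 * 7^( - 1 ) * 11^1*79^( - 1 )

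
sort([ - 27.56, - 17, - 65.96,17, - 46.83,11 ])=[ - 65.96, - 46.83, - 27.56,-17,11, 17]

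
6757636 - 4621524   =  2136112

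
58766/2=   29383 = 29383.00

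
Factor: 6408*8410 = 2^4*3^2 *5^1*29^2 * 89^1 = 53891280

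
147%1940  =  147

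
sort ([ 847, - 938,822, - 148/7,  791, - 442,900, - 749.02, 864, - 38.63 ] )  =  [ - 938, - 749.02, - 442, - 38.63, - 148/7,791,822,847, 864,900]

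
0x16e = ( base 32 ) be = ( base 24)F6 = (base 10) 366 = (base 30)c6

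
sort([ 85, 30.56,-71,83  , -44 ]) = [ -71,-44,30.56, 83, 85]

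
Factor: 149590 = 2^1  *  5^1*7^1*2137^1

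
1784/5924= 446/1481 = 0.30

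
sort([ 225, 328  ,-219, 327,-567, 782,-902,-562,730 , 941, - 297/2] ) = [ - 902, - 567, - 562, - 219, - 297/2, 225,327, 328, 730, 782, 941] 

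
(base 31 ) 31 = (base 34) 2q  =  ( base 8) 136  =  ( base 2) 1011110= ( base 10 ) 94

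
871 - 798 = 73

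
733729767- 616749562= 116980205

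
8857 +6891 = 15748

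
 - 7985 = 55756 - 63741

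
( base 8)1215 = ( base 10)653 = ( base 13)3b3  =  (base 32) KD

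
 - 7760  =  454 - 8214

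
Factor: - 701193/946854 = - 233731/315618= - 2^ (  -  1)*3^(-1)*41^( - 1)*47^1*1283^( - 1 )*4973^1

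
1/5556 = 1/5556 = 0.00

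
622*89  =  55358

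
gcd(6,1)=1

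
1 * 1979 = 1979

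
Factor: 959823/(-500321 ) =  -  3^3*19^1 * 1871^1*500321^( - 1)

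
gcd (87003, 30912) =21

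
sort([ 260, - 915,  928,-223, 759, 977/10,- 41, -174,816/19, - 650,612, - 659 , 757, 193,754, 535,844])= [-915, - 659, -650, - 223, - 174, - 41, 816/19, 977/10, 193,260, 535,612,754, 757, 759, 844, 928]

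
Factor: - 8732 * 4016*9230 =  - 323674981760 = - 2^7*5^1*13^1*37^1*59^1*71^1*251^1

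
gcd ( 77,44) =11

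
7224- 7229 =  -5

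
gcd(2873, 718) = 1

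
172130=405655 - 233525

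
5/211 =5/211 =0.02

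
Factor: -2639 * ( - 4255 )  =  5^1*7^1*13^1*23^1*29^1*37^1 = 11228945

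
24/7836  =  2/653 = 0.00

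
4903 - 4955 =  - 52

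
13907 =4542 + 9365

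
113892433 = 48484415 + 65408018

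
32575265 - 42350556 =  - 9775291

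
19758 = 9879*2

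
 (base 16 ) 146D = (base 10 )5229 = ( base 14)1C97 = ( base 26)7J3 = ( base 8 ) 12155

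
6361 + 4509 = 10870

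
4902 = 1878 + 3024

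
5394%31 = 0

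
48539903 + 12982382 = 61522285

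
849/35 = 849/35 = 24.26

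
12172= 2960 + 9212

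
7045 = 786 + 6259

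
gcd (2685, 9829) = 1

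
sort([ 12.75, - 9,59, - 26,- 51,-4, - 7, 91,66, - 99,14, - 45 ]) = [ - 99, - 51, - 45,-26, - 9,  -  7, - 4, 12.75, 14, 59, 66,91 ]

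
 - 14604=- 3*4868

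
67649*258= 17453442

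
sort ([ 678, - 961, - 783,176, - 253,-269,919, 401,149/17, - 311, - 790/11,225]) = [ - 961  , - 783,-311, - 269,  -  253,- 790/11,149/17 , 176,225 , 401,  678,919]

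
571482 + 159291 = 730773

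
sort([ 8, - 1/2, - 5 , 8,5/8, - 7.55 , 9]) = [ - 7.55, - 5, - 1/2,5/8, 8,8,9 ]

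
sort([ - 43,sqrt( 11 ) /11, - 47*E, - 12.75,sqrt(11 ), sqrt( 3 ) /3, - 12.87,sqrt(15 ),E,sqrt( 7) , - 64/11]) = [ - 47*E ,-43, - 12.87, - 12.75, - 64/11, sqrt( 11 )/11,sqrt( 3 ) /3, sqrt(7 ) , E,sqrt( 11) , sqrt( 15 )] 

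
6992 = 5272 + 1720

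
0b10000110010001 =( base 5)233333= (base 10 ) 8593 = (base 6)103441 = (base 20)119d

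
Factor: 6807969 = 3^4*7^1*12007^1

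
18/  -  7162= - 1 + 3572/3581=   - 0.00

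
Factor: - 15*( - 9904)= 2^4 * 3^1*5^1 * 619^1 = 148560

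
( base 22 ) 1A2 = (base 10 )706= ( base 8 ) 1302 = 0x2C2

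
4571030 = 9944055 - 5373025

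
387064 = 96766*4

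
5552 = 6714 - 1162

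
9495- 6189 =3306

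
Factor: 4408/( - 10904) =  - 19^1 * 47^ ( - 1) = -  19/47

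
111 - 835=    - 724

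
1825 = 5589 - 3764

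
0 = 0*82382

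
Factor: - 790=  - 2^1*5^1 * 79^1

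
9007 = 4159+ 4848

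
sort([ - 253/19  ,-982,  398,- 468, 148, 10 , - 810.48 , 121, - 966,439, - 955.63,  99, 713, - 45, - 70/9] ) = [ - 982, -966 , - 955.63, - 810.48, - 468 , - 45, - 253/19, - 70/9 , 10,99, 121,148,398,439,713 ] 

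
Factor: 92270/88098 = 46135/44049 = 3^( - 1 )*5^1*9227^1* 14683^( - 1) 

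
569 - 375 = 194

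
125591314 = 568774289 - 443182975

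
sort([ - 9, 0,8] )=[ - 9 , 0, 8] 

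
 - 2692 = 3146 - 5838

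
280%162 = 118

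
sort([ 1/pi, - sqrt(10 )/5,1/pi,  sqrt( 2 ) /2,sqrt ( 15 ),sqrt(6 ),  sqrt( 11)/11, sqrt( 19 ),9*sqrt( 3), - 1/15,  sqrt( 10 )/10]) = [ - sqrt( 10 ) /5,-1/15,sqrt( 11) /11,  sqrt(10 ) /10,1/pi, 1/pi , sqrt(2 )/2,sqrt( 6) , sqrt(15 ) , sqrt(19), 9*sqrt( 3) ] 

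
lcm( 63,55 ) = 3465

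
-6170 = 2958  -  9128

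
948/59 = 948/59 = 16.07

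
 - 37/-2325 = 37/2325 = 0.02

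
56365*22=1240030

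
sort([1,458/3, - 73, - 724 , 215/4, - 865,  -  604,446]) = [ -865,-724, - 604 , - 73,1, 215/4,458/3,446]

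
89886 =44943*2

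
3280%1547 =186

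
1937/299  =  149/23 = 6.48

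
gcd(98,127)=1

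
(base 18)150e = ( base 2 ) 1110100101010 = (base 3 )101020112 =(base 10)7466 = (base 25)BNG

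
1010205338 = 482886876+527318462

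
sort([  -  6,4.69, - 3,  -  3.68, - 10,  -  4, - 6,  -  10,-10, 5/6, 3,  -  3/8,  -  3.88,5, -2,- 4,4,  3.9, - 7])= [-10,-10, - 10, - 7, - 6 , - 6, - 4,  -  4, - 3.88,  -  3.68,  -  3, - 2 , - 3/8,5/6,3, 3.9,  4,4.69,5 ]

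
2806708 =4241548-1434840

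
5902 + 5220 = 11122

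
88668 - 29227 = 59441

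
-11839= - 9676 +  - 2163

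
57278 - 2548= 54730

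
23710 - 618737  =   - 595027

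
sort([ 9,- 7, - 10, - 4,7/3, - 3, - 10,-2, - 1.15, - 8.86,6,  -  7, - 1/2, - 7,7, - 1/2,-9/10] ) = [ - 10,  -  10, - 8.86, - 7, - 7, - 7, - 4, - 3, - 2, - 1.15 , - 9/10, - 1/2, - 1/2, 7/3, 6 , 7, 9 ]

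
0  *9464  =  0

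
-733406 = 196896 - 930302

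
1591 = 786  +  805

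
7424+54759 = 62183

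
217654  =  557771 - 340117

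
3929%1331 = 1267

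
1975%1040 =935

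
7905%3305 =1295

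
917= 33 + 884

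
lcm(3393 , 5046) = 196794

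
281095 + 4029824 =4310919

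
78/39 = 2 = 2.00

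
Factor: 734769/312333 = 3^1*109^1*139^( - 1) = 327/139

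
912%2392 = 912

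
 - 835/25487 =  -835/25487   =  - 0.03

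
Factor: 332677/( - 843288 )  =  -2^( - 3 )*3^( - 1 )*41^( - 1)*277^1*857^ ( - 1)*1201^1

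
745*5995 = 4466275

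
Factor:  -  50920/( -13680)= 67/18 = 2^(-1 )*3^(  -  2) * 67^1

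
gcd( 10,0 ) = 10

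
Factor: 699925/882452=2^( - 2) * 5^2 * 27997^1*220613^( - 1)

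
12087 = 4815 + 7272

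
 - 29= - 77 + 48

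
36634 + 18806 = 55440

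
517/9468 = 517/9468= 0.05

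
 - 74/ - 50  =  1 + 12/25 = 1.48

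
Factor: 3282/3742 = 1641/1871 = 3^1 * 547^1 * 1871^ ( -1)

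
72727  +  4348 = 77075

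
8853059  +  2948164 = 11801223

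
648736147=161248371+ 487487776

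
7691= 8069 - 378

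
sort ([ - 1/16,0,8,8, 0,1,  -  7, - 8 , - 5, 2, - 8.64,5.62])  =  [ - 8.64 ,  -  8, - 7, - 5,-1/16, 0, 0,1,2, 5.62, 8,8]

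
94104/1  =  94104= 94104.00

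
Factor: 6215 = 5^1*11^1 * 113^1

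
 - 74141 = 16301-90442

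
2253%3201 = 2253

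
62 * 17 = 1054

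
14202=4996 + 9206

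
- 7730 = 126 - 7856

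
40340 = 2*20170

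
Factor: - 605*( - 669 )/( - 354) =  - 134915/118 = -2^( - 1 )*5^1  *  11^2*59^ (-1)*223^1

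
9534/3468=1589/578= 2.75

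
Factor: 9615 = 3^1*5^1*641^1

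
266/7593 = 266/7593 = 0.04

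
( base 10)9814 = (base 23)icg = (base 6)113234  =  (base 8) 23126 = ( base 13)460c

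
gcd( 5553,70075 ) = 1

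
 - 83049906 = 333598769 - 416648675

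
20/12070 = 2/1207  =  0.00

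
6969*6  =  41814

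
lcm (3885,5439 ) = 27195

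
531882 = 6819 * 78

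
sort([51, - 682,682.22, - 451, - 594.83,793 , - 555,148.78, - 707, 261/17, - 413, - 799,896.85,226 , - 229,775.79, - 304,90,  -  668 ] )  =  [ - 799, - 707, - 682 , - 668, - 594.83, -555, - 451,-413,-304 , - 229,261/17, 51,90 , 148.78,226,682.22, 775.79,793,896.85 ] 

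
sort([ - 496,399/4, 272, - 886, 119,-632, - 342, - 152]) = [ - 886,  -  632,  -  496,- 342, - 152,399/4,119,272]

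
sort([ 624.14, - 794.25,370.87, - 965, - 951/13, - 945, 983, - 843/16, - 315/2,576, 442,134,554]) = [ - 965, - 945, - 794.25, - 315/2,- 951/13, - 843/16, 134,370.87,442, 554, 576, 624.14, 983] 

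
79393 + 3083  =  82476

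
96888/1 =96888 = 96888.00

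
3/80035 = 3/80035 = 0.00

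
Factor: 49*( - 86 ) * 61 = -2^1*7^2*43^1*61^1 = - 257054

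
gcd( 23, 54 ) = 1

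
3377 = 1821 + 1556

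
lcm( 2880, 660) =31680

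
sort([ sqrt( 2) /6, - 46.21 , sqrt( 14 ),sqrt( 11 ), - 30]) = [ - 46.21, - 30,sqrt(2 ) /6 , sqrt( 11), sqrt(14)]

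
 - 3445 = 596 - 4041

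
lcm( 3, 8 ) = 24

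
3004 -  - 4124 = 7128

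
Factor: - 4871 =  - 4871^1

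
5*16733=83665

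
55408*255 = 14129040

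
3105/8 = 388 + 1/8 =388.12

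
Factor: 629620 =2^2*5^1 * 31481^1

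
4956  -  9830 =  - 4874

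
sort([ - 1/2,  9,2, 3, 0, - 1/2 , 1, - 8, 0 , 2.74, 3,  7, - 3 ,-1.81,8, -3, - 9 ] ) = [-9, - 8, -3 , - 3,-1.81, - 1/2 , - 1/2,0,0, 1, 2, 2.74,3, 3, 7,8, 9]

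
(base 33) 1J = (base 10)52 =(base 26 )20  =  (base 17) 31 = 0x34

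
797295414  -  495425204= 301870210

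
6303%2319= 1665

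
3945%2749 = 1196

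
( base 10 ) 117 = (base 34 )3F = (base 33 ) 3I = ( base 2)1110101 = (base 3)11100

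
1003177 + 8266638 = 9269815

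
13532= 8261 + 5271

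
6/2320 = 3/1160 = 0.00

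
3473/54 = 64 + 17/54 = 64.31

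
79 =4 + 75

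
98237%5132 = 729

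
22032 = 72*306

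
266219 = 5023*53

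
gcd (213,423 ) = 3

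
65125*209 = 13611125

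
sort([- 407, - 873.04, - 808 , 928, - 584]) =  [ - 873.04, - 808, - 584, - 407, 928] 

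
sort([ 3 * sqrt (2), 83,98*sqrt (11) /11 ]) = [ 3*sqrt(2 ), 98*sqrt(11) /11, 83 ] 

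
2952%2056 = 896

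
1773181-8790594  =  -7017413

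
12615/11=12615/11 = 1146.82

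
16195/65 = 249 + 2/13 = 249.15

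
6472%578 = 114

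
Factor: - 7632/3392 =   -  2^ (  -  2)* 3^2 = - 9/4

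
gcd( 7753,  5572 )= 1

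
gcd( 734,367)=367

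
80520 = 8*10065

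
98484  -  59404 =39080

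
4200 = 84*50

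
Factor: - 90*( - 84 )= 7560 = 2^3 * 3^3*5^1*7^1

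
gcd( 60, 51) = 3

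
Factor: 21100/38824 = 2^(-1)*5^2*23^( - 1) = 25/46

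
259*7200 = 1864800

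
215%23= 8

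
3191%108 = 59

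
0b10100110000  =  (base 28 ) 1jc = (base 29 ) 1GN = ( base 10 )1328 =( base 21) 305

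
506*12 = 6072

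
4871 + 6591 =11462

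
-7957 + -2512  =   - 10469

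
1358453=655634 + 702819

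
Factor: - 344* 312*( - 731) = 2^6*3^1 * 13^1 * 17^1*43^2 = 78456768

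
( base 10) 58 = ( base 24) 2A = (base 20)2i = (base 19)31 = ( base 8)72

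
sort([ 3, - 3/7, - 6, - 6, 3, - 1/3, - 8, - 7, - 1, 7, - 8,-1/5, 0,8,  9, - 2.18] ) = [ - 8, - 8, - 7,- 6,-6, - 2.18, - 1,-3/7, - 1/3, - 1/5, 0, 3,3,7, 8,9 ]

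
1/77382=1/77382 = 0.00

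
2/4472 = 1/2236 = 0.00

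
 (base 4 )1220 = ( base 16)68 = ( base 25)44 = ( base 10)104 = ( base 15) 6e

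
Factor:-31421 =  - 13^1*2417^1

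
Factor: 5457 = 3^1 * 17^1 * 107^1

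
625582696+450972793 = 1076555489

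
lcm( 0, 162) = 0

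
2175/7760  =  435/1552 = 0.28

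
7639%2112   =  1303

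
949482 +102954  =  1052436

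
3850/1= 3850 =3850.00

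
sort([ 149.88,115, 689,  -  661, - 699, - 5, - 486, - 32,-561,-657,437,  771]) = [ - 699, - 661, - 657,-561, - 486,-32, - 5, 115,149.88 , 437, 689, 771 ] 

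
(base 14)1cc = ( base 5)3001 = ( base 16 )178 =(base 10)376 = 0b101111000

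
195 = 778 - 583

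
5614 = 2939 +2675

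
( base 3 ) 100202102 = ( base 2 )1101111001000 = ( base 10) 7112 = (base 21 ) G2E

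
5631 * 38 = 213978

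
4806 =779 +4027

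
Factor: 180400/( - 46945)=-2^4  *5^1*11^1 * 229^( - 1)  =  - 880/229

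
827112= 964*858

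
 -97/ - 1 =97  +  0/1 = 97.00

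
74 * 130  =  9620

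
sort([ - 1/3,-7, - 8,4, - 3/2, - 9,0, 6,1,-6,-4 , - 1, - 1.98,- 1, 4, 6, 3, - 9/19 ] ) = [ - 9, - 8,- 7, - 6,- 4, - 1.98,  -  3/2,  -  1, - 1,-9/19, - 1/3,0, 1,3 , 4,4, 6, 6] 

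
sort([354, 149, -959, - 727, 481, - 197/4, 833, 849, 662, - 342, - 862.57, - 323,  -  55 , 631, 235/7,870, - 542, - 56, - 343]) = [ - 959, - 862.57, - 727, - 542, - 343, - 342 , - 323, - 56, - 55,  -  197/4,  235/7, 149,354, 481, 631,662, 833, 849,870] 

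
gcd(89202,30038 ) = 2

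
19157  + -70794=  -51637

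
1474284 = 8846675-7372391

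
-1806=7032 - 8838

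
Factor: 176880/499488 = 2^( - 1 )*5^1*11^(-1)*43^(- 1 )*67^1  =  335/946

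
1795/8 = 1795/8=224.38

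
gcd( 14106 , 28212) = 14106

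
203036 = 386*526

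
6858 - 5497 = 1361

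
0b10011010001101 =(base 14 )384d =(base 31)A8B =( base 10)9869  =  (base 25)FJJ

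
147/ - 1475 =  - 1 + 1328/1475 = - 0.10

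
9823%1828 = 683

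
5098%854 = 828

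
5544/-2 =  - 2772/1 =- 2772.00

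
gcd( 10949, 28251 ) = 1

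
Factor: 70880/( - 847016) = -20/239 = - 2^2*5^1*239^( - 1 ) 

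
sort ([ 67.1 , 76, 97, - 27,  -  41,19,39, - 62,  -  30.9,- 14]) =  [ - 62, - 41, - 30.9, -27, - 14, 19,39 , 67.1,76  ,  97]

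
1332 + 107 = 1439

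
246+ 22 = 268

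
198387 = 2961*67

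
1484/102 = 14 + 28/51 = 14.55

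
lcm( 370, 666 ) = 3330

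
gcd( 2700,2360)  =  20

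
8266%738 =148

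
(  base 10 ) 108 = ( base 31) 3f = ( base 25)48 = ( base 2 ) 1101100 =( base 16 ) 6C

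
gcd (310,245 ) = 5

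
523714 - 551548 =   -  27834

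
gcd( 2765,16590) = 2765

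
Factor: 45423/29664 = 49/32 = 2^( - 5 )*7^2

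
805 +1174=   1979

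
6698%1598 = 306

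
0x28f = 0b1010001111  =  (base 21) 1a4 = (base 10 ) 655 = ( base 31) l4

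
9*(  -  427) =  - 3843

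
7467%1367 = 632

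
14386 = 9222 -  - 5164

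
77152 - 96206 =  -19054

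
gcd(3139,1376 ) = 43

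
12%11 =1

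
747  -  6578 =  - 5831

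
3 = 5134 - 5131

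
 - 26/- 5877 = 26/5877 = 0.00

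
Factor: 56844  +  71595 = 128439 = 3^3*67^1*71^1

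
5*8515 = 42575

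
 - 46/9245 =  - 1 + 9199/9245 =-  0.00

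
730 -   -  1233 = 1963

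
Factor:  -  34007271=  - 3^1*23^1*331^1*1489^1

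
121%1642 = 121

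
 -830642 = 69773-900415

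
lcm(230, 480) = 11040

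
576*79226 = 45634176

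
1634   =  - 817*( - 2)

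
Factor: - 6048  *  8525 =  -51559200 = -  2^5*3^3* 5^2*7^1*11^1 *31^1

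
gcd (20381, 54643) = 1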